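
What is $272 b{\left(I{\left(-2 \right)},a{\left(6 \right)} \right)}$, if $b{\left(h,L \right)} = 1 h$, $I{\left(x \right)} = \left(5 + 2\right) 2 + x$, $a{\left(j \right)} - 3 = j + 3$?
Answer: $3264$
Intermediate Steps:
$a{\left(j \right)} = 6 + j$ ($a{\left(j \right)} = 3 + \left(j + 3\right) = 3 + \left(3 + j\right) = 6 + j$)
$I{\left(x \right)} = 14 + x$ ($I{\left(x \right)} = 7 \cdot 2 + x = 14 + x$)
$b{\left(h,L \right)} = h$
$272 b{\left(I{\left(-2 \right)},a{\left(6 \right)} \right)} = 272 \left(14 - 2\right) = 272 \cdot 12 = 3264$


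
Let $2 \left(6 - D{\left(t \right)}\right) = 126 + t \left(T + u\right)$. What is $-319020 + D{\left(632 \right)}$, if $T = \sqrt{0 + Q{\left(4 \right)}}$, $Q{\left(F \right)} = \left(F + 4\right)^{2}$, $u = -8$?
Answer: $-319077$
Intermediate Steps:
$Q{\left(F \right)} = \left(4 + F\right)^{2}$
$T = 8$ ($T = \sqrt{0 + \left(4 + 4\right)^{2}} = \sqrt{0 + 8^{2}} = \sqrt{0 + 64} = \sqrt{64} = 8$)
$D{\left(t \right)} = -57$ ($D{\left(t \right)} = 6 - \frac{126 + t \left(8 - 8\right)}{2} = 6 - \frac{126 + t 0}{2} = 6 - \frac{126 + 0}{2} = 6 - 63 = -57$)
$-319020 + D{\left(632 \right)} = -319020 - 57 = -319077$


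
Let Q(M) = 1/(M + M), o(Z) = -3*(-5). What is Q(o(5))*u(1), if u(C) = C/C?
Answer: 1/30 ≈ 0.033333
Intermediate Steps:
o(Z) = 15
u(C) = 1
Q(M) = 1/(2*M)
Q(o(5))*u(1) = ((1/2)/15)*1 = ((1/2)*(1/15))*1 = (1/30)*1 = 1/30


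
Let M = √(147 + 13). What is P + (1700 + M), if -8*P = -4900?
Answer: 4625/2 + 4*√10 ≈ 2325.1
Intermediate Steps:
P = 1225/2 (P = -⅛*(-4900) = 1225/2 ≈ 612.50)
M = 4*√10 (M = √160 = 4*√10 ≈ 12.649)
P + (1700 + M) = 1225/2 + (1700 + 4*√10) = 4625/2 + 4*√10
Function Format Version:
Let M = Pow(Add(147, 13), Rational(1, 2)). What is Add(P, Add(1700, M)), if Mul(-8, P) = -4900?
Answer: Add(Rational(4625, 2), Mul(4, Pow(10, Rational(1, 2)))) ≈ 2325.1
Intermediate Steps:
P = Rational(1225, 2) (P = Mul(Rational(-1, 8), -4900) = Rational(1225, 2) ≈ 612.50)
M = Mul(4, Pow(10, Rational(1, 2))) (M = Pow(160, Rational(1, 2)) = Mul(4, Pow(10, Rational(1, 2))) ≈ 12.649)
Add(P, Add(1700, M)) = Add(Rational(1225, 2), Add(1700, Mul(4, Pow(10, Rational(1, 2))))) = Add(Rational(4625, 2), Mul(4, Pow(10, Rational(1, 2))))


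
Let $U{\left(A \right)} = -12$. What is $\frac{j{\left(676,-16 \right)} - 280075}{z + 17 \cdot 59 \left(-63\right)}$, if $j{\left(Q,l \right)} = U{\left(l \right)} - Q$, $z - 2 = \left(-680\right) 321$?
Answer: $\frac{280763}{281467} \approx 0.9975$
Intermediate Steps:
$z = -218278$ ($z = 2 - 218280 = -218278$)
$j{\left(Q,l \right)} = -12 - Q$
$\frac{j{\left(676,-16 \right)} - 280075}{z + 17 \cdot 59 \left(-63\right)} = \frac{\left(-12 - 676\right) - 280075}{-218278 + 17 \cdot 59 \left(-63\right)} = \frac{\left(-12 - 676\right) - 280075}{-218278 + 1003 \left(-63\right)} = \frac{-688 - 280075}{-218278 - 63189} = - \frac{280763}{-281467} = \left(-280763\right) \left(- \frac{1}{281467}\right) = \frac{280763}{281467}$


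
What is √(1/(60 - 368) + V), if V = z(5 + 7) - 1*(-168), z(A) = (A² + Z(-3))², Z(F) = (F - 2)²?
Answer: √681336887/154 ≈ 169.50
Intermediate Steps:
Z(F) = (-2 + F)²
z(A) = (25 + A²)² (z(A) = (A² + (-2 - 3)²)² = (A² + (-5)²)² = (A² + 25)² = (25 + A²)²)
V = 28729 (V = (25 + (5 + 7)²)² - 1*(-168) = (25 + 12²)² + 168 = (25 + 144)² + 168 = 169² + 168 = 28561 + 168 = 28729)
√(1/(60 - 368) + V) = √(1/(60 - 368) + 28729) = √(1/(-308) + 28729) = √(-1/308 + 28729) = √(8848531/308) = √681336887/154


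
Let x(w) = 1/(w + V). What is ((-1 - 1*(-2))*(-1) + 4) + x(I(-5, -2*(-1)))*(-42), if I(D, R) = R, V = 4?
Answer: -4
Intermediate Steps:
x(w) = 1/(4 + w) (x(w) = 1/(w + 4) = 1/(4 + w))
((-1 - 1*(-2))*(-1) + 4) + x(I(-5, -2*(-1)))*(-42) = ((-1 - 1*(-2))*(-1) + 4) - 42/(4 - 2*(-1)) = ((-1 + 2)*(-1) + 4) - 42/(4 + 2) = (1*(-1) + 4) - 42/6 = (-1 + 4) + (⅙)*(-42) = 3 - 7 = -4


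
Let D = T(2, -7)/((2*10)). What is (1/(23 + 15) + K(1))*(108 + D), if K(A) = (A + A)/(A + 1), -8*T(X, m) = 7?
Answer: 673647/6080 ≈ 110.80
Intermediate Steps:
T(X, m) = -7/8 (T(X, m) = -⅛*7 = -7/8)
D = -7/160 (D = -7/(8*(2*10)) = -7/8/20 = -7/8*1/20 = -7/160 ≈ -0.043750)
K(A) = 2*A/(1 + A) (K(A) = (2*A)/(1 + A) = 2*A/(1 + A))
(1/(23 + 15) + K(1))*(108 + D) = (1/(23 + 15) + 2*1/(1 + 1))*(108 - 7/160) = (1/38 + 2*1/2)*(17273/160) = (1/38 + 2*1*(½))*(17273/160) = (1/38 + 1)*(17273/160) = (39/38)*(17273/160) = 673647/6080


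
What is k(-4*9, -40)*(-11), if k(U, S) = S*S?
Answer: -17600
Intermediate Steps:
k(U, S) = S**2
k(-4*9, -40)*(-11) = (-40)**2*(-11) = 1600*(-11) = -17600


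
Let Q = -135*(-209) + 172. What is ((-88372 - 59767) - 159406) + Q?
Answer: -279158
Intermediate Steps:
Q = 28387 (Q = 28215 + 172 = 28387)
((-88372 - 59767) - 159406) + Q = ((-88372 - 59767) - 159406) + 28387 = (-148139 - 159406) + 28387 = -307545 + 28387 = -279158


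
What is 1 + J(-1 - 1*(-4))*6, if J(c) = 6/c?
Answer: 13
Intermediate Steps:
1 + J(-1 - 1*(-4))*6 = 1 + (6/(-1 - 1*(-4)))*6 = 1 + (6/(-1 + 4))*6 = 1 + (6/3)*6 = 1 + (6*(⅓))*6 = 1 + 2*6 = 1 + 12 = 13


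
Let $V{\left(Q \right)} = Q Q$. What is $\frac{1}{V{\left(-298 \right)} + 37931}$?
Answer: $\frac{1}{126735} \approx 7.8905 \cdot 10^{-6}$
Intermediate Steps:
$V{\left(Q \right)} = Q^{2}$
$\frac{1}{V{\left(-298 \right)} + 37931} = \frac{1}{\left(-298\right)^{2} + 37931} = \frac{1}{88804 + 37931} = \frac{1}{126735}$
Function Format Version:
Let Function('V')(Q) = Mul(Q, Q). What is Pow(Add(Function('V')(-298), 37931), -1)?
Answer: Rational(1, 126735) ≈ 7.8905e-6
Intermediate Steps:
Function('V')(Q) = Pow(Q, 2)
Pow(Add(Function('V')(-298), 37931), -1) = Pow(Add(Pow(-298, 2), 37931), -1) = Pow(Add(88804, 37931), -1) = Pow(126735, -1) = Rational(1, 126735)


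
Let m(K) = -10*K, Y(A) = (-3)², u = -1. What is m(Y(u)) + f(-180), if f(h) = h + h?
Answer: -450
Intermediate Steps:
f(h) = 2*h
Y(A) = 9
m(Y(u)) + f(-180) = -10*9 + 2*(-180) = -90 - 360 = -450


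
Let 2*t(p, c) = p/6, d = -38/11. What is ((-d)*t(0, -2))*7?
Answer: 0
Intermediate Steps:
d = -38/11 (d = -38*1/11 = -38/11 ≈ -3.4545)
t(p, c) = p/12 (t(p, c) = (p/6)/2 = p/12)
((-d)*t(0, -2))*7 = ((-1*(-38/11))*((1/12)*0))*7 = ((38/11)*0)*7 = 0*7 = 0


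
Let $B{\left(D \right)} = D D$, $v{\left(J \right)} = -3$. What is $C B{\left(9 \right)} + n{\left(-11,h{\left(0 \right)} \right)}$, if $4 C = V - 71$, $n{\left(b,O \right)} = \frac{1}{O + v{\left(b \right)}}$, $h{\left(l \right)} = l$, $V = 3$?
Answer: $- \frac{4132}{3} \approx -1377.3$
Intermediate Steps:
$B{\left(D \right)} = D^{2}$
$n{\left(b,O \right)} = \frac{1}{-3 + O}$ ($n{\left(b,O \right)} = \frac{1}{O - 3} = \frac{1}{-3 + O}$)
$C = -17$ ($C = \frac{3 - 71}{4} = \frac{1}{4} \left(-68\right) = -17$)
$C B{\left(9 \right)} + n{\left(-11,h{\left(0 \right)} \right)} = - 17 \cdot 9^{2} + \frac{1}{-3 + 0} = \left(-17\right) 81 + \frac{1}{-3} = -1377 - \frac{1}{3} = - \frac{4132}{3}$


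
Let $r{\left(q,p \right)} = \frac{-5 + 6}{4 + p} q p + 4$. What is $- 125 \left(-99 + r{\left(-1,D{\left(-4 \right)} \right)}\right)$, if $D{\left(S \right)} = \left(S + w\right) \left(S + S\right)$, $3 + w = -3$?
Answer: $\frac{251875}{21} \approx 11994.0$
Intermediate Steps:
$w = -6$ ($w = -3 - 3 = -6$)
$D{\left(S \right)} = 2 S \left(-6 + S\right)$ ($D{\left(S \right)} = \left(S - 6\right) \left(S + S\right) = \left(-6 + S\right) 2 S = 2 S \left(-6 + S\right)$)
$r{\left(q,p \right)} = 4 + \frac{p q}{4 + p}$ ($r{\left(q,p \right)} = 1 \frac{1}{4 + p} q p + 4 = \frac{q}{4 + p} p + 4 = \frac{p q}{4 + p} + 4 = 4 + \frac{p q}{4 + p}$)
$- 125 \left(-99 + r{\left(-1,D{\left(-4 \right)} \right)}\right) = - 125 \left(-99 + \frac{16 + 4 \cdot 2 \left(-4\right) \left(-6 - 4\right) + 2 \left(-4\right) \left(-6 - 4\right) \left(-1\right)}{4 + 2 \left(-4\right) \left(-6 - 4\right)}\right) = - 125 \left(-99 + \frac{16 + 4 \cdot 2 \left(-4\right) \left(-10\right) + 2 \left(-4\right) \left(-10\right) \left(-1\right)}{4 + 2 \left(-4\right) \left(-10\right)}\right) = - 125 \left(-99 + \frac{16 + 4 \cdot 80 + 80 \left(-1\right)}{4 + 80}\right) = - 125 \left(-99 + \frac{16 + 320 - 80}{84}\right) = - 125 \left(-99 + \frac{1}{84} \cdot 256\right) = - 125 \left(-99 + \frac{64}{21}\right) = \left(-125\right) \left(- \frac{2015}{21}\right) = \frac{251875}{21}$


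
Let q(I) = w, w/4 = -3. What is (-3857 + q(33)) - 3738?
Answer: -7607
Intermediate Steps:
w = -12 (w = 4*(-3) = -12)
q(I) = -12
(-3857 + q(33)) - 3738 = (-3857 - 12) - 3738 = -3869 - 3738 = -7607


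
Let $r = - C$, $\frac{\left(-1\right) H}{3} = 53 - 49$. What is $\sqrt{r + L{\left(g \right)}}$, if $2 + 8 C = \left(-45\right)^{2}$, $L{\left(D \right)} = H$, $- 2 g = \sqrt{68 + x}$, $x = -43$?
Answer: $\frac{i \sqrt{4238}}{4} \approx 16.275 i$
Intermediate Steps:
$g = - \frac{5}{2}$ ($g = - \frac{\sqrt{68 - 43}}{2} = - \frac{\sqrt{25}}{2} = \left(- \frac{1}{2}\right) 5 = - \frac{5}{2} \approx -2.5$)
$H = -12$ ($H = - 3 \left(53 - 49\right) = \left(-3\right) 4 = -12$)
$L{\left(D \right)} = -12$
$C = \frac{2023}{8}$ ($C = - \frac{1}{4} + \frac{\left(-45\right)^{2}}{8} = - \frac{1}{4} + \frac{1}{8} \cdot 2025 = - \frac{1}{4} + \frac{2025}{8} = \frac{2023}{8} \approx 252.88$)
$r = - \frac{2023}{8}$ ($r = \left(-1\right) \frac{2023}{8} = - \frac{2023}{8} \approx -252.88$)
$\sqrt{r + L{\left(g \right)}} = \sqrt{- \frac{2023}{8} - 12} = \sqrt{- \frac{2119}{8}} = \frac{i \sqrt{4238}}{4}$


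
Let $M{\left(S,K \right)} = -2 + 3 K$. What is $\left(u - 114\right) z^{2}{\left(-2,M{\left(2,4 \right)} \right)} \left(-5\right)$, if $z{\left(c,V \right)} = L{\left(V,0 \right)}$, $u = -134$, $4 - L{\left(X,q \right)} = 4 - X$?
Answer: $124000$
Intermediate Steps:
$L{\left(X,q \right)} = X$ ($L{\left(X,q \right)} = 4 - \left(4 - X\right) = 4 + \left(-4 + X\right) = X$)
$z{\left(c,V \right)} = V$
$\left(u - 114\right) z^{2}{\left(-2,M{\left(2,4 \right)} \right)} \left(-5\right) = \left(-134 - 114\right) \left(-2 + 3 \cdot 4\right)^{2} \left(-5\right) = - 248 \left(-2 + 12\right)^{2} \left(-5\right) = - 248 \cdot 10^{2} \left(-5\right) = - 248 \cdot 100 \left(-5\right) = \left(-248\right) \left(-500\right) = 124000$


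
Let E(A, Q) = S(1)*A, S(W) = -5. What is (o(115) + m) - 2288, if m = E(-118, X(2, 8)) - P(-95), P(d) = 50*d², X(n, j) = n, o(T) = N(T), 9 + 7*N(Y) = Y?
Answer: -3170530/7 ≈ -4.5293e+5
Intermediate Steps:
N(Y) = -9/7 + Y/7
o(T) = -9/7 + T/7
E(A, Q) = -5*A
m = -450660 (m = -5*(-118) - 50*(-95)² = 590 - 50*9025 = 590 - 1*451250 = 590 - 451250 = -450660)
(o(115) + m) - 2288 = ((-9/7 + (⅐)*115) - 450660) - 2288 = ((-9/7 + 115/7) - 450660) - 2288 = (106/7 - 450660) - 2288 = -3154514/7 - 2288 = -3170530/7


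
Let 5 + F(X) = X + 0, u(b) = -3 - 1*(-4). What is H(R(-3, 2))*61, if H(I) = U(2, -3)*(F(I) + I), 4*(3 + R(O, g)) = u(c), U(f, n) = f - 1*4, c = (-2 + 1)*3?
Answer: 1281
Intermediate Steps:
c = -3 (c = -1*3 = -3)
u(b) = 1 (u(b) = -3 + 4 = 1)
U(f, n) = -4 + f (U(f, n) = f - 4 = -4 + f)
R(O, g) = -11/4 (R(O, g) = -3 + (¼)*1 = -3 + ¼ = -11/4)
F(X) = -5 + X (F(X) = -5 + (X + 0) = -5 + X)
H(I) = 10 - 4*I (H(I) = (-4 + 2)*((-5 + I) + I) = -2*(-5 + 2*I) = 10 - 4*I)
H(R(-3, 2))*61 = (10 - 4*(-11/4))*61 = (10 + 11)*61 = 21*61 = 1281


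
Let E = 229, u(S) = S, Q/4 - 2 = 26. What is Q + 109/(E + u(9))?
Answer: 26765/238 ≈ 112.46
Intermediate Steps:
Q = 112 (Q = 8 + 4*26 = 8 + 104 = 112)
Q + 109/(E + u(9)) = 112 + 109/(229 + 9) = 112 + 109/238 = 26765/238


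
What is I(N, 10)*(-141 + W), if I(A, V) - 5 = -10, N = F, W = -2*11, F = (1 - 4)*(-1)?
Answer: 815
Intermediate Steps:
F = 3 (F = -3*(-1) = 3)
W = -22
N = 3
I(A, V) = -5 (I(A, V) = 5 - 10 = -5)
I(N, 10)*(-141 + W) = -5*(-141 - 22) = -5*(-163) = 815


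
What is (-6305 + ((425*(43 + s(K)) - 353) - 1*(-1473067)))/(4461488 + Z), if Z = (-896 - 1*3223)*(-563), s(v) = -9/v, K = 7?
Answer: 10388963/47463395 ≈ 0.21888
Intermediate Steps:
Z = 2318997 (Z = (-896 - 3223)*(-563) = -4119*(-563) = 2318997)
(-6305 + ((425*(43 + s(K)) - 353) - 1*(-1473067)))/(4461488 + Z) = (-6305 + ((425*(43 - 9/7) - 353) - 1*(-1473067)))/(4461488 + 2318997) = (-6305 + ((425*(43 - 9*⅐) - 353) + 1473067))/6780485 = (-6305 + ((425*(43 - 9/7) - 353) + 1473067))*(1/6780485) = (-6305 + ((425*(292/7) - 353) + 1473067))*(1/6780485) = (-6305 + ((124100/7 - 353) + 1473067))*(1/6780485) = (-6305 + (121629/7 + 1473067))*(1/6780485) = (-6305 + 10433098/7)*(1/6780485) = (10388963/7)*(1/6780485) = 10388963/47463395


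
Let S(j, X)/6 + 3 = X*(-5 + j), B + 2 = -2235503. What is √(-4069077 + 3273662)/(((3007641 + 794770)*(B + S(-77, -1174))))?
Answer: -I*√795415/6304074233065 ≈ -1.4147e-10*I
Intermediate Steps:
B = -2235505 (B = -2 - 2235503 = -2235505)
S(j, X) = -18 + 6*X*(-5 + j) (S(j, X) = -18 + 6*(X*(-5 + j)) = -18 + 6*X*(-5 + j))
√(-4069077 + 3273662)/(((3007641 + 794770)*(B + S(-77, -1174)))) = √(-4069077 + 3273662)/(((3007641 + 794770)*(-2235505 + (-18 - 30*(-1174) + 6*(-1174)*(-77))))) = √(-795415)/((3802411*(-2235505 + (-18 + 35220 + 542388)))) = (I*√795415)/((3802411*(-2235505 + 577590))) = (I*√795415)/((3802411*(-1657915))) = (I*√795415)/(-6304074233065) = (I*√795415)*(-1/6304074233065) = -I*√795415/6304074233065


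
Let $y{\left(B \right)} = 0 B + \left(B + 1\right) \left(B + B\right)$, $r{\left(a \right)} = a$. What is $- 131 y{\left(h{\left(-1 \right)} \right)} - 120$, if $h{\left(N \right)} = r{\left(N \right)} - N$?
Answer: $-120$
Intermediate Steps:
$h{\left(N \right)} = 0$ ($h{\left(N \right)} = N - N = 0$)
$y{\left(B \right)} = 2 B \left(1 + B\right)$ ($y{\left(B \right)} = 0 + \left(1 + B\right) 2 B = 0 + 2 B \left(1 + B\right) = 2 B \left(1 + B\right)$)
$- 131 y{\left(h{\left(-1 \right)} \right)} - 120 = - 131 \cdot 2 \cdot 0 \left(1 + 0\right) - 120 = - 131 \cdot 2 \cdot 0 \cdot 1 - 120 = \left(-131\right) 0 - 120 = 0 - 120 = -120$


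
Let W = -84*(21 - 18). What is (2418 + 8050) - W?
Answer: 10720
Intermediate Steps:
W = -252 (W = -84*3 = -252)
(2418 + 8050) - W = (2418 + 8050) - 1*(-252) = 10468 + 252 = 10720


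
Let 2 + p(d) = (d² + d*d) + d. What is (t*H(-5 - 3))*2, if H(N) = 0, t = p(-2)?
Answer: 0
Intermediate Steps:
p(d) = -2 + d + 2*d² (p(d) = -2 + ((d² + d*d) + d) = -2 + ((d² + d²) + d) = -2 + (2*d² + d) = -2 + (d + 2*d²) = -2 + d + 2*d²)
t = 4 (t = -2 - 2 + 2*(-2)² = -2 - 2 + 2*4 = -2 - 2 + 8 = 4)
(t*H(-5 - 3))*2 = (4*0)*2 = 0*2 = 0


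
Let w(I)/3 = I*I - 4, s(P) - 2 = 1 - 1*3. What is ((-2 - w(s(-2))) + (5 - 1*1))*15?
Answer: 210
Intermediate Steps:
s(P) = 0 (s(P) = 2 + (1 - 1*3) = 2 + (1 - 3) = 2 - 2 = 0)
w(I) = -12 + 3*I² (w(I) = 3*(I*I - 4) = 3*(I² - 4) = 3*(-4 + I²) = -12 + 3*I²)
((-2 - w(s(-2))) + (5 - 1*1))*15 = ((-2 - (-12 + 3*0²)) + (5 - 1*1))*15 = ((-2 - (-12 + 3*0)) + (5 - 1))*15 = ((-2 - (-12 + 0)) + 4)*15 = ((-2 - 1*(-12)) + 4)*15 = ((-2 + 12) + 4)*15 = (10 + 4)*15 = 14*15 = 210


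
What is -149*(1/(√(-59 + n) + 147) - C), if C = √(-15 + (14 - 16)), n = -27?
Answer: -21903/21695 + 149*I*√17 + 149*I*√86/21695 ≈ -1.0096 + 614.41*I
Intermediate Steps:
C = I*√17 (C = √(-15 - 2) = √(-17) = I*√17 ≈ 4.1231*I)
-149*(1/(√(-59 + n) + 147) - C) = -149*(1/(√(-59 - 27) + 147) - I*√17) = -149*(1/(√(-86) + 147) - I*√17) = -149*(1/(I*√86 + 147) - I*√17) = -149*(1/(147 + I*√86) - I*√17) = -149/(147 + I*√86) + 149*I*√17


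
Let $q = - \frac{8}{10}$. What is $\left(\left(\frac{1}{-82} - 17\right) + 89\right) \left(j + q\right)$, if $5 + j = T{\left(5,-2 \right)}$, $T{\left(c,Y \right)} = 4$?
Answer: $- \frac{53127}{410} \approx -129.58$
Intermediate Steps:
$j = -1$ ($j = -5 + 4 = -1$)
$q = - \frac{4}{5}$ ($q = \left(-8\right) \frac{1}{10} = - \frac{4}{5} \approx -0.8$)
$\left(\left(\frac{1}{-82} - 17\right) + 89\right) \left(j + q\right) = \left(\left(\frac{1}{-82} - 17\right) + 89\right) \left(-1 - \frac{4}{5}\right) = \left(\left(- \frac{1}{82} - 17\right) + 89\right) \left(- \frac{9}{5}\right) = \left(- \frac{1395}{82} + 89\right) \left(- \frac{9}{5}\right) = \frac{5903}{82} \left(- \frac{9}{5}\right) = - \frac{53127}{410}$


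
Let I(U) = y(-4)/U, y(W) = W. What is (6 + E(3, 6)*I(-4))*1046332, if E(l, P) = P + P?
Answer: 18833976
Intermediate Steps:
E(l, P) = 2*P
I(U) = -4/U
(6 + E(3, 6)*I(-4))*1046332 = (6 + (2*6)*(-4/(-4)))*1046332 = (6 + 12*(-4*(-¼)))*1046332 = (6 + 12*1)*1046332 = (6 + 12)*1046332 = 18*1046332 = 18833976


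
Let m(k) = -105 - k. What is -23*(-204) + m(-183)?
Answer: 4770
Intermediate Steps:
-23*(-204) + m(-183) = -23*(-204) + (-105 - 1*(-183)) = 4692 + (-105 + 183) = 4692 + 78 = 4770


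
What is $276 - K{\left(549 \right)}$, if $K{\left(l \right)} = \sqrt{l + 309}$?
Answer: $276 - \sqrt{858} \approx 246.71$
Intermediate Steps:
$K{\left(l \right)} = \sqrt{309 + l}$
$276 - K{\left(549 \right)} = 276 - \sqrt{309 + 549} = 276 - \sqrt{858}$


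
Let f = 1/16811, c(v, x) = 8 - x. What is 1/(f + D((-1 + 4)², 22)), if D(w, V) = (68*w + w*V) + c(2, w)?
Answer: 16811/13600100 ≈ 0.0012361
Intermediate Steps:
f = 1/16811 ≈ 5.9485e-5
D(w, V) = 8 + 67*w + V*w (D(w, V) = (68*w + w*V) + (8 - w) = (68*w + V*w) + (8 - w) = 8 + 67*w + V*w)
1/(f + D((-1 + 4)², 22)) = 1/(1/16811 + (8 + 67*(-1 + 4)² + 22*(-1 + 4)²)) = 1/(1/16811 + (8 + 67*3² + 22*3²)) = 1/(1/16811 + (8 + 67*9 + 22*9)) = 1/(1/16811 + (8 + 603 + 198)) = 1/(1/16811 + 809) = 1/(13600100/16811) = 16811/13600100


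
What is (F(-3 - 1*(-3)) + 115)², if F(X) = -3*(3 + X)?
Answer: 11236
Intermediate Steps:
F(X) = -9 - 3*X
(F(-3 - 1*(-3)) + 115)² = ((-9 - 3*(-3 - 1*(-3))) + 115)² = ((-9 - 3*(-3 + 3)) + 115)² = ((-9 - 3*0) + 115)² = ((-9 + 0) + 115)² = (-9 + 115)² = 106² = 11236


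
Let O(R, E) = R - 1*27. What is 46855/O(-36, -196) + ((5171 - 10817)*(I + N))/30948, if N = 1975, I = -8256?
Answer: 130678433/324954 ≈ 402.14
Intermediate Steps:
O(R, E) = -27 + R (O(R, E) = R - 27 = -27 + R)
46855/O(-36, -196) + ((5171 - 10817)*(I + N))/30948 = 46855/(-27 - 36) + ((5171 - 10817)*(-8256 + 1975))/30948 = 46855/(-63) - 5646*(-6281)*(1/30948) = 46855*(-1/63) + 35462526*(1/30948) = -46855/63 + 5910421/5158 = 130678433/324954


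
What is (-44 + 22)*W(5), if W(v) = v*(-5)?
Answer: 550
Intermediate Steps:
W(v) = -5*v
(-44 + 22)*W(5) = (-44 + 22)*(-5*5) = -22*(-25) = 550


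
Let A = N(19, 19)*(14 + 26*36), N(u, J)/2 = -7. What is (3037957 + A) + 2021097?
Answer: 5045754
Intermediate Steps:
N(u, J) = -14 (N(u, J) = 2*(-7) = -14)
A = -13300 (A = -14*(14 + 26*36) = -14*(14 + 936) = -14*950 = -13300)
(3037957 + A) + 2021097 = (3037957 - 13300) + 2021097 = 3024657 + 2021097 = 5045754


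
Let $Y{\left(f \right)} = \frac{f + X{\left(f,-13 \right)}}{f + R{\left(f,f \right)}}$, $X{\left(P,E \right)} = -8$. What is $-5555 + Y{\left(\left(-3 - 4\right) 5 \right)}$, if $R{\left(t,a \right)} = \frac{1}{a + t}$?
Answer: $- \frac{316565}{57} \approx -5553.8$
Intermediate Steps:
$Y{\left(f \right)} = \frac{-8 + f}{f + \frac{1}{2 f}}$ ($Y{\left(f \right)} = \frac{f - 8}{f + \frac{1}{f + f}} = \frac{-8 + f}{f + \frac{1}{2 f}}$)
$-5555 + Y{\left(\left(-3 - 4\right) 5 \right)} = -5555 + \frac{2 \left(-3 - 4\right) 5 \left(-8 + \left(-3 - 4\right) 5\right)}{1 + 2 \left(\left(-3 - 4\right) 5\right)^{2}} = -5555 + \frac{2 \left(\left(-7\right) 5\right) \left(-8 - 35\right)}{1 + 2 \left(\left(-7\right) 5\right)^{2}} = -5555 + 2 \left(-35\right) \frac{1}{1 + 2 \left(-35\right)^{2}} \left(-8 - 35\right) = -5555 + 2 \left(-35\right) \frac{1}{1 + 2 \cdot 1225} \left(-43\right) = -5555 + 2 \left(-35\right) \frac{1}{1 + 2450} \left(-43\right) = -5555 + 2 \left(-35\right) \frac{1}{2451} \left(-43\right) = -5555 + \frac{70}{57} = - \frac{316565}{57}$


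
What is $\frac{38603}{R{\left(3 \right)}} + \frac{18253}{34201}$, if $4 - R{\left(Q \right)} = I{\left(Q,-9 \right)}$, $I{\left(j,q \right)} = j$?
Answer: $\frac{1320279456}{34201} \approx 38604.0$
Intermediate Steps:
$R{\left(Q \right)} = 4 - Q$
$\frac{38603}{R{\left(3 \right)}} + \frac{18253}{34201} = \frac{38603}{4 - 3} + \frac{18253}{34201} = \frac{38603}{4 - 3} + 18253 \cdot \frac{1}{34201} = \frac{38603}{1} + \frac{18253}{34201} = 38603 \cdot 1 + \frac{18253}{34201} = 38603 + \frac{18253}{34201} = \frac{1320279456}{34201}$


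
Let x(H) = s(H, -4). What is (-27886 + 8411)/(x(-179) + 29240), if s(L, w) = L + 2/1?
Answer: -19475/29063 ≈ -0.67010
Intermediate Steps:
s(L, w) = 2 + L (s(L, w) = L + 2*1 = L + 2 = 2 + L)
x(H) = 2 + H
(-27886 + 8411)/(x(-179) + 29240) = (-27886 + 8411)/((2 - 179) + 29240) = -19475/(-177 + 29240) = -19475/29063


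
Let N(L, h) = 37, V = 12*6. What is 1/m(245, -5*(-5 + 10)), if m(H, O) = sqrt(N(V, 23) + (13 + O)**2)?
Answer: sqrt(181)/181 ≈ 0.074329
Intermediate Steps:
V = 72
m(H, O) = sqrt(37 + (13 + O)**2)
1/m(245, -5*(-5 + 10)) = 1/(sqrt(37 + (13 - 5*(-5 + 10))**2)) = 1/(sqrt(37 + (13 - 5*5)**2)) = 1/(sqrt(37 + (13 - 25)**2)) = 1/(sqrt(37 + (-12)**2)) = 1/(sqrt(37 + 144)) = 1/(sqrt(181)) = sqrt(181)/181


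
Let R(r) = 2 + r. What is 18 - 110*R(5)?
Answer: -752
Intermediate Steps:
18 - 110*R(5) = 18 - 110*(2 + 5) = 18 - 110*7 = 18 - 770 = -752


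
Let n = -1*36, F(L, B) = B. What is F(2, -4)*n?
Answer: 144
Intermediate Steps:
n = -36
F(2, -4)*n = -4*(-36) = 144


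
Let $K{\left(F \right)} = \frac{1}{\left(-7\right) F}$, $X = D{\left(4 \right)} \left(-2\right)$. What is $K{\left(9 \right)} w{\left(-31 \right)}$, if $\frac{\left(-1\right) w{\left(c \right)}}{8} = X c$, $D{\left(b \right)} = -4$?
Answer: $- \frac{1984}{63} \approx -31.492$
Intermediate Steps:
$X = 8$ ($X = \left(-4\right) \left(-2\right) = 8$)
$K{\left(F \right)} = - \frac{1}{7 F}$
$w{\left(c \right)} = - 64 c$ ($w{\left(c \right)} = - 8 \cdot 8 c = - 64 c$)
$K{\left(9 \right)} w{\left(-31 \right)} = - \frac{1}{7 \cdot 9} \left(\left(-64\right) \left(-31\right)\right) = \left(- \frac{1}{7}\right) \frac{1}{9} \cdot 1984 = \left(- \frac{1}{63}\right) 1984 = - \frac{1984}{63}$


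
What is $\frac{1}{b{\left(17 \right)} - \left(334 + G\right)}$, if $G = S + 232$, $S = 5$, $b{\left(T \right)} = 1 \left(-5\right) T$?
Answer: $- \frac{1}{656} \approx -0.0015244$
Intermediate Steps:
$b{\left(T \right)} = - 5 T$
$G = 237$ ($G = 5 + 232 = 237$)
$\frac{1}{b{\left(17 \right)} - \left(334 + G\right)} = \frac{1}{\left(-5\right) 17 - 571} = \frac{1}{-85 - 571} = \frac{1}{-656} = - \frac{1}{656}$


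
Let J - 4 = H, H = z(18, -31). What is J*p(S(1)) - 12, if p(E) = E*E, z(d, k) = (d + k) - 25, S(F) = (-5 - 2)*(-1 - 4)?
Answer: -41662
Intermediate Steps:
S(F) = 35 (S(F) = -7*(-5) = 35)
z(d, k) = -25 + d + k
H = -38 (H = -25 + 18 - 31 = -38)
J = -34 (J = 4 - 38 = -34)
p(E) = E²
J*p(S(1)) - 12 = -34*35² - 12 = -34*1225 - 12 = -41650 - 12 = -41662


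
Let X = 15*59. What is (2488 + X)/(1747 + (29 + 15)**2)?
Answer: 3373/3683 ≈ 0.91583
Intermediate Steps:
X = 885
(2488 + X)/(1747 + (29 + 15)**2) = (2488 + 885)/(1747 + (29 + 15)**2) = 3373/(1747 + 44**2) = 3373/(1747 + 1936) = 3373/3683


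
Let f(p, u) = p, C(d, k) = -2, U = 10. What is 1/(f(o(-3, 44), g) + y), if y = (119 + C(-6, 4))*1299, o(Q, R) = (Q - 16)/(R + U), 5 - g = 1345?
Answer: 54/8207063 ≈ 6.5797e-6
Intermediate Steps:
g = -1340 (g = 5 - 1*1345 = 5 - 1345 = -1340)
o(Q, R) = (-16 + Q)/(10 + R) (o(Q, R) = (Q - 16)/(R + 10) = (-16 + Q)/(10 + R))
y = 151983 (y = (119 - 2)*1299 = 117*1299 = 151983)
1/(f(o(-3, 44), g) + y) = 1/((-16 - 3)/(10 + 44) + 151983) = 1/(-19/54 + 151983) = 1/(8207063/54) = 54/8207063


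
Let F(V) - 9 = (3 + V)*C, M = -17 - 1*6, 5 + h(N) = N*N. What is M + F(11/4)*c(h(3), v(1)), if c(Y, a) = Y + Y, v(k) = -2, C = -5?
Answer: -181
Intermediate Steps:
h(N) = -5 + N² (h(N) = -5 + N*N = -5 + N²)
M = -23 (M = -17 - 6 = -23)
c(Y, a) = 2*Y
F(V) = -6 - 5*V (F(V) = 9 + (3 + V)*(-5) = 9 + (-15 - 5*V) = -6 - 5*V)
M + F(11/4)*c(h(3), v(1)) = -23 + (-6 - 55/4)*(2*(-5 + 3²)) = -23 + (-6 - 55/4)*(2*(-5 + 9)) = -23 + (-6 - 5*11/4)*(2*4) = -23 + (-6 - 55/4)*8 = -23 - 79/4*8 = -23 - 158 = -181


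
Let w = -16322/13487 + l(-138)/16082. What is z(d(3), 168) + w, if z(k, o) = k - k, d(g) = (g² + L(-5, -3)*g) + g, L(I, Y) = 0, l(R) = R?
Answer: -132175805/108448967 ≈ -1.2188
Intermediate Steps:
d(g) = g + g² (d(g) = (g² + 0*g) + g = (g² + 0) + g = g² + g = g + g²)
w = -132175805/108448967 (w = -16322/13487 - 138/16082 = -16322*1/13487 - 138*1/16082 = -16322/13487 - 69/8041 = -132175805/108448967 ≈ -1.2188)
z(k, o) = 0
z(d(3), 168) + w = 0 - 132175805/108448967 = -132175805/108448967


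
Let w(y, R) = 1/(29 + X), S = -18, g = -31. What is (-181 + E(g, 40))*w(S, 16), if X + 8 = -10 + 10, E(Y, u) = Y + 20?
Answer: -64/7 ≈ -9.1429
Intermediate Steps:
E(Y, u) = 20 + Y
X = -8 (X = -8 + (-10 + 10) = -8 + 0 = -8)
w(y, R) = 1/21 (w(y, R) = 1/(29 - 8) = 1/21)
(-181 + E(g, 40))*w(S, 16) = (-181 + (20 - 31))*(1/21) = (-181 - 11)*(1/21) = -192*1/21 = -64/7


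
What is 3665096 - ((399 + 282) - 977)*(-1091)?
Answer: 3342160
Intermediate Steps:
3665096 - ((399 + 282) - 977)*(-1091) = 3665096 - (681 - 977)*(-1091) = 3665096 - (-296)*(-1091) = 3665096 - 1*322936 = 3665096 - 322936 = 3342160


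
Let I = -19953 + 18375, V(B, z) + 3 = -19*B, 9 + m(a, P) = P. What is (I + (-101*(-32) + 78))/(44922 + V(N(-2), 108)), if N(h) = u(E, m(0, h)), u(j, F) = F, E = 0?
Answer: 433/11282 ≈ 0.038380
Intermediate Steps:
m(a, P) = -9 + P
N(h) = -9 + h
V(B, z) = -3 - 19*B
I = -1578
(I + (-101*(-32) + 78))/(44922 + V(N(-2), 108)) = (-1578 + (-101*(-32) + 78))/(44922 + (-3 - 19*(-9 - 2))) = (-1578 + (3232 + 78))/(44922 + (-3 - 19*(-11))) = (-1578 + 3310)/(44922 + (-3 + 209)) = 1732/(44922 + 206) = 1732/45128 = 1732*(1/45128) = 433/11282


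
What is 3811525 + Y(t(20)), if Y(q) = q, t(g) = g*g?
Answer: 3811925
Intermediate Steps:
t(g) = g²
3811525 + Y(t(20)) = 3811525 + 20² = 3811525 + 400 = 3811925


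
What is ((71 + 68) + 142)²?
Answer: 78961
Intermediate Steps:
((71 + 68) + 142)² = (139 + 142)² = 281² = 78961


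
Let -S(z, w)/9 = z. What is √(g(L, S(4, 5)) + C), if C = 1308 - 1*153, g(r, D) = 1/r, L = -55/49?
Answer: 2*√872795/55 ≈ 33.972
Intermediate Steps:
L = -55/49 (L = -55*1/49 = -55/49 ≈ -1.1224)
S(z, w) = -9*z
C = 1155 (C = 1308 - 153 = 1155)
√(g(L, S(4, 5)) + C) = √(1/(-55/49) + 1155) = √(-49/55 + 1155) = √(63476/55) = 2*√872795/55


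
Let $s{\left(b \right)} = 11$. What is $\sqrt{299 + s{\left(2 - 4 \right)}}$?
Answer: $\sqrt{310} \approx 17.607$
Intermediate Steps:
$\sqrt{299 + s{\left(2 - 4 \right)}} = \sqrt{299 + 11} = \sqrt{310}$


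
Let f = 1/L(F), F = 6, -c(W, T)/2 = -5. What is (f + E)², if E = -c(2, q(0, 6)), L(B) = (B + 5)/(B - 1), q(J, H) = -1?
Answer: 11025/121 ≈ 91.116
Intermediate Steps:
c(W, T) = 10 (c(W, T) = -2*(-5) = 10)
L(B) = (5 + B)/(-1 + B)
f = 5/11 (f = 1/((5 + 6)/(-1 + 6)) = 1/(11/5) = 5/11 ≈ 0.45455)
E = -10 (E = -1*10 = -10)
(f + E)² = (5/11 - 10)² = (-105/11)² = 11025/121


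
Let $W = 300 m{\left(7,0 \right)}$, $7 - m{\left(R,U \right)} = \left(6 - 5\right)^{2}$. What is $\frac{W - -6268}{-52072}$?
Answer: $- \frac{2017}{13018} \approx -0.15494$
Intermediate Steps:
$m{\left(R,U \right)} = 6$ ($m{\left(R,U \right)} = 7 - \left(6 - 5\right)^{2} = 7 - 1^{2} = 7 - 1 = 6$)
$W = 1800$ ($W = 300 \cdot 6 = 1800$)
$\frac{W - -6268}{-52072} = \frac{1800 - -6268}{-52072} = \left(1800 + 6268\right) \left(- \frac{1}{52072}\right) = 8068 \left(- \frac{1}{52072}\right) = - \frac{2017}{13018}$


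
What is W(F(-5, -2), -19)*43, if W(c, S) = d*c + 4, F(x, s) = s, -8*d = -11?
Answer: 215/4 ≈ 53.750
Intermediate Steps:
d = 11/8 (d = -⅛*(-11) = 11/8 ≈ 1.3750)
W(c, S) = 4 + 11*c/8 (W(c, S) = 11*c/8 + 4 = 4 + 11*c/8)
W(F(-5, -2), -19)*43 = (4 + (11/8)*(-2))*43 = (4 - 11/4)*43 = (5/4)*43 = 215/4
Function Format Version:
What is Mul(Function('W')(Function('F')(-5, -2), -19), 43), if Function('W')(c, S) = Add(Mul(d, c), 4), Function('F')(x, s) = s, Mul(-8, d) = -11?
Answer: Rational(215, 4) ≈ 53.750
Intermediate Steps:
d = Rational(11, 8) (d = Mul(Rational(-1, 8), -11) = Rational(11, 8) ≈ 1.3750)
Function('W')(c, S) = Add(4, Mul(Rational(11, 8), c)) (Function('W')(c, S) = Add(Mul(Rational(11, 8), c), 4) = Add(4, Mul(Rational(11, 8), c)))
Mul(Function('W')(Function('F')(-5, -2), -19), 43) = Mul(Add(4, Mul(Rational(11, 8), -2)), 43) = Mul(Add(4, Rational(-11, 4)), 43) = Mul(Rational(5, 4), 43) = Rational(215, 4)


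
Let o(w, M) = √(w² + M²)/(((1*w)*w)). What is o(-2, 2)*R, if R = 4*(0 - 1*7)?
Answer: -14*√2 ≈ -19.799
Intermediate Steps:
R = -28 (R = 4*(0 - 7) = 4*(-7) = -28)
o(w, M) = √(M² + w²)/w² (o(w, M) = √(M² + w²)/((w*w)) = √(M² + w²)/(w²) = √(M² + w²)/w²)
o(-2, 2)*R = (√(2² + (-2)²)/(-2)²)*(-28) = (√(4 + 4)/4)*(-28) = (√8/4)*(-28) = ((2*√2)/4)*(-28) = (√2/2)*(-28) = -14*√2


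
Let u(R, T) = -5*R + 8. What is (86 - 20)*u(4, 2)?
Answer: -792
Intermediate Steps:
u(R, T) = 8 - 5*R
(86 - 20)*u(4, 2) = (86 - 20)*(8 - 5*4) = 66*(8 - 20) = 66*(-12) = -792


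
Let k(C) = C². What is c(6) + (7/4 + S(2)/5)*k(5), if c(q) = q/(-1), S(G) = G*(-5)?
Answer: -49/4 ≈ -12.250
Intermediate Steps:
S(G) = -5*G
c(q) = -q (c(q) = q*(-1) = -q)
c(6) + (7/4 + S(2)/5)*k(5) = -1*6 + (7/4 - 5*2/5)*5² = -6 + (7*(¼) - 10*⅕)*25 = -6 + (7/4 - 2)*25 = -6 - ¼*25 = -6 - 25/4 = -49/4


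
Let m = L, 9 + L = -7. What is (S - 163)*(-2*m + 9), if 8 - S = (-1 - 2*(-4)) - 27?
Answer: -5535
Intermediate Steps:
L = -16 (L = -9 - 7 = -16)
m = -16
S = 28 (S = 8 - ((-1 - 2*(-4)) - 27) = 8 - ((-1 + 8) - 27) = 8 - (7 - 27) = 8 - 1*(-20) = 8 + 20 = 28)
(S - 163)*(-2*m + 9) = (28 - 163)*(-2*(-16) + 9) = -135*(32 + 9) = -135*41 = -5535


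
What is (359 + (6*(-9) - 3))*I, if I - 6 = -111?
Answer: -31710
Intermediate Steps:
I = -105 (I = 6 - 111 = -105)
(359 + (6*(-9) - 3))*I = (359 + (6*(-9) - 3))*(-105) = (359 + (-54 - 3))*(-105) = (359 - 57)*(-105) = 302*(-105) = -31710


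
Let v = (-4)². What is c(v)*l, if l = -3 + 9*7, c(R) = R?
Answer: 960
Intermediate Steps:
v = 16
l = 60 (l = -3 + 63 = 60)
c(v)*l = 16*60 = 960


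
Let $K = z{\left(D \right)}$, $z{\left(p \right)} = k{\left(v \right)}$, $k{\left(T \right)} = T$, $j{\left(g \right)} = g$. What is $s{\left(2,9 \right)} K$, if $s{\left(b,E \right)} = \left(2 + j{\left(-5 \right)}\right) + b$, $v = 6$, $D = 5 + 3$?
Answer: $-6$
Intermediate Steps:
$D = 8$
$s{\left(b,E \right)} = -3 + b$ ($s{\left(b,E \right)} = \left(2 - 5\right) + b = -3 + b$)
$z{\left(p \right)} = 6$
$K = 6$
$s{\left(2,9 \right)} K = \left(-3 + 2\right) 6 = \left(-1\right) 6 = -6$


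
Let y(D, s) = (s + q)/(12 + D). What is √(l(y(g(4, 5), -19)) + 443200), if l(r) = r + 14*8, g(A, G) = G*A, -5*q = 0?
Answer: √28371930/8 ≈ 665.82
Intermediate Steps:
q = 0 (q = -⅕*0 = 0)
g(A, G) = A*G
y(D, s) = s/(12 + D) (y(D, s) = (s + 0)/(12 + D) = s/(12 + D))
l(r) = 112 + r (l(r) = r + 112 = 112 + r)
√(l(y(g(4, 5), -19)) + 443200) = √((112 - 19/(12 + 4*5)) + 443200) = √((112 - 19/(12 + 20)) + 443200) = √((112 - 19/32) + 443200) = √(3565/32 + 443200) = √(14185965/32) = √28371930/8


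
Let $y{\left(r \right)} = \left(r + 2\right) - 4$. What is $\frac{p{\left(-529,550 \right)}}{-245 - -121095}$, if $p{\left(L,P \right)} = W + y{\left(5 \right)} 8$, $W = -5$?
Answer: $\frac{19}{120850} \approx 0.00015722$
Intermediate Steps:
$y{\left(r \right)} = -2 + r$ ($y{\left(r \right)} = \left(2 + r\right) - 4 = -2 + r$)
$p{\left(L,P \right)} = 19$ ($p{\left(L,P \right)} = -5 + \left(-2 + 5\right) 8 = -5 + 3 \cdot 8 = -5 + 24 = 19$)
$\frac{p{\left(-529,550 \right)}}{-245 - -121095} = \frac{19}{-245 - -121095} = \frac{19}{-245 + 121095} = \frac{19}{120850}$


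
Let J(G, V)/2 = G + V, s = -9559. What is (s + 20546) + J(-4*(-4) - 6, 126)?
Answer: 11259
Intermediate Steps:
J(G, V) = 2*G + 2*V (J(G, V) = 2*(G + V) = 2*G + 2*V)
(s + 20546) + J(-4*(-4) - 6, 126) = (-9559 + 20546) + (2*(-4*(-4) - 6) + 2*126) = 10987 + (2*(16 - 6) + 252) = 10987 + (2*10 + 252) = 10987 + (20 + 252) = 10987 + 272 = 11259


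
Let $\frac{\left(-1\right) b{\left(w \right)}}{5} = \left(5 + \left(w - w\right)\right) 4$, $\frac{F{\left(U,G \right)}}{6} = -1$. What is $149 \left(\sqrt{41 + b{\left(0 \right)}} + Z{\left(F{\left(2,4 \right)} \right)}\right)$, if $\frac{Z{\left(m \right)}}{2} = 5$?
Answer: $1490 + 149 i \sqrt{59} \approx 1490.0 + 1144.5 i$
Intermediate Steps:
$F{\left(U,G \right)} = -6$ ($F{\left(U,G \right)} = 6 \left(-1\right) = -6$)
$Z{\left(m \right)} = 10$ ($Z{\left(m \right)} = 2 \cdot 5 = 10$)
$b{\left(w \right)} = -100$ ($b{\left(w \right)} = - 5 \left(5 + \left(w - w\right)\right) 4 = - 5 \left(5 + 0\right) 4 = - 5 \cdot 5 \cdot 4 = \left(-5\right) 20 = -100$)
$149 \left(\sqrt{41 + b{\left(0 \right)}} + Z{\left(F{\left(2,4 \right)} \right)}\right) = 149 \left(\sqrt{41 - 100} + 10\right) = 149 \left(\sqrt{-59} + 10\right) = 149 \left(i \sqrt{59} + 10\right) = 149 \left(10 + i \sqrt{59}\right) = 1490 + 149 i \sqrt{59}$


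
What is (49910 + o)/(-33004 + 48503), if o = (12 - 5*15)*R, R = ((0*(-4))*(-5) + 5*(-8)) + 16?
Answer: 51422/15499 ≈ 3.3178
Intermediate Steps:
R = -24 (R = (0*(-5) - 40) + 16 = (0 - 40) + 16 = -40 + 16 = -24)
o = 1512 (o = (12 - 5*15)*(-24) = (12 - 75)*(-24) = -63*(-24) = 1512)
(49910 + o)/(-33004 + 48503) = (49910 + 1512)/(-33004 + 48503) = 51422/15499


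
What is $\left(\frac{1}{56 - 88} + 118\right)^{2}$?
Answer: $\frac{14250625}{1024} \approx 13917.0$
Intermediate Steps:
$\left(\frac{1}{56 - 88} + 118\right)^{2} = \left(\frac{1}{-32} + 118\right)^{2} = \left(- \frac{1}{32} + 118\right)^{2} = \left(\frac{3775}{32}\right)^{2} = \frac{14250625}{1024}$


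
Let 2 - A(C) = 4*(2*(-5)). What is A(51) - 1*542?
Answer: -500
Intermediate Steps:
A(C) = 42 (A(C) = 2 - 4*2*(-5) = 2 - 4*(-10) = 2 - 1*(-40) = 2 + 40 = 42)
A(51) - 1*542 = 42 - 1*542 = 42 - 542 = -500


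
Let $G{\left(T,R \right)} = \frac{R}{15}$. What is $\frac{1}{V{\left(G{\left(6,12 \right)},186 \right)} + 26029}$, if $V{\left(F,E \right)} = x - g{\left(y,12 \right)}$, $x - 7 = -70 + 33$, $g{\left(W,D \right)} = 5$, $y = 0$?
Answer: $\frac{1}{25994} \approx 3.847 \cdot 10^{-5}$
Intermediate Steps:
$x = -30$ ($x = 7 + \left(-70 + 33\right) = 7 - 37 = -30$)
$G{\left(T,R \right)} = \frac{R}{15}$ ($G{\left(T,R \right)} = R \frac{1}{15} = \frac{R}{15}$)
$V{\left(F,E \right)} = -35$ ($V{\left(F,E \right)} = -30 - 5 = -35$)
$\frac{1}{V{\left(G{\left(6,12 \right)},186 \right)} + 26029} = \frac{1}{-35 + 26029} = \frac{1}{25994}$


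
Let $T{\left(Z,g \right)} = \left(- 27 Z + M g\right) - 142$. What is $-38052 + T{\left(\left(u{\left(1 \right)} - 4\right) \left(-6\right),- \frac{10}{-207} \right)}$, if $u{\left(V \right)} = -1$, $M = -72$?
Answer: $- \frac{897172}{23} \approx -39008.0$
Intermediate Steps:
$T{\left(Z,g \right)} = -142 - 72 g - 27 Z$ ($T{\left(Z,g \right)} = \left(- 27 Z - 72 g\right) - 142 = \left(- 72 g - 27 Z\right) - 142 = -142 - 72 g - 27 Z$)
$-38052 + T{\left(\left(u{\left(1 \right)} - 4\right) \left(-6\right),- \frac{10}{-207} \right)} = -38052 - \left(142 + 27 \left(-1 - 4\right) \left(-6\right) + 72 \left(-10\right) \frac{1}{-207}\right) = -38052 - \left(142 + 27 \left(-5\right) \left(-6\right) + 72 \left(-10\right) \left(- \frac{1}{207}\right)\right) = -38052 - \frac{21976}{23} = - \frac{897172}{23}$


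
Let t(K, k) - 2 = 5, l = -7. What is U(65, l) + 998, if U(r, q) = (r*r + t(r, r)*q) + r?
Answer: 5239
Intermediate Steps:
t(K, k) = 7 (t(K, k) = 2 + 5 = 7)
U(r, q) = r + r² + 7*q (U(r, q) = (r*r + 7*q) + r = (r² + 7*q) + r = r + r² + 7*q)
U(65, l) + 998 = (65 + 65² + 7*(-7)) + 998 = (65 + 4225 - 49) + 998 = 4241 + 998 = 5239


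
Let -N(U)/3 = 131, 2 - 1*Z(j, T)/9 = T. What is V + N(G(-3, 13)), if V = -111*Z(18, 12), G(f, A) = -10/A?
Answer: 9597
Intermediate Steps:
Z(j, T) = 18 - 9*T
V = 9990 (V = -111*(18 - 9*12) = -111*(18 - 108) = -111*(-90) = 9990)
N(U) = -393 (N(U) = -3*131 = -393)
V + N(G(-3, 13)) = 9990 - 393 = 9597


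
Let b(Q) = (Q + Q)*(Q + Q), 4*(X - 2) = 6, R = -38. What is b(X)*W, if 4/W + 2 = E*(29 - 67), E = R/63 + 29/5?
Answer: -15435/15709 ≈ -0.98256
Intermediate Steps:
X = 7/2 (X = 2 + (¼)*6 = 2 + 3/2 = 7/2 ≈ 3.5000)
E = 1637/315 (E = -38/63 + 29/5 = 1637/315 ≈ 5.1968)
b(Q) = 4*Q² (b(Q) = (2*Q)*(2*Q) = 4*Q²)
W = -315/15709 (W = 4/(-2 + 1637*(29 - 67)/315) = 4/(-2 + (1637/315)*(-38)) = 4/(-2 - 62206/315) = 4/(-62836/315) = 4*(-315/62836) = -315/15709 ≈ -0.020052)
b(X)*W = (4*(7/2)²)*(-315/15709) = (4*(49/4))*(-315/15709) = 49*(-315/15709) = -15435/15709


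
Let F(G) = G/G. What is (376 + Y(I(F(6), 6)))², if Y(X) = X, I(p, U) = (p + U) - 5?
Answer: 142884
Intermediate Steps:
F(G) = 1
I(p, U) = -5 + U + p (I(p, U) = (U + p) - 5 = -5 + U + p)
(376 + Y(I(F(6), 6)))² = (376 + (-5 + 6 + 1))² = (376 + 2)² = 378² = 142884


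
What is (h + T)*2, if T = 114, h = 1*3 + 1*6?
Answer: 246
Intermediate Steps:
h = 9 (h = 3 + 6 = 9)
(h + T)*2 = (9 + 114)*2 = 123*2 = 246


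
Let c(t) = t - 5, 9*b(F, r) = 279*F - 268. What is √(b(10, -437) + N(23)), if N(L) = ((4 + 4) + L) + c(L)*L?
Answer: √6527/3 ≈ 26.930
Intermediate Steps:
b(F, r) = -268/9 + 31*F (b(F, r) = (279*F - 268)/9 = (-268 + 279*F)/9 = -268/9 + 31*F)
c(t) = -5 + t
N(L) = 8 + L + L*(-5 + L) (N(L) = ((4 + 4) + L) + (-5 + L)*L = (8 + L) + L*(-5 + L) = 8 + L + L*(-5 + L))
√(b(10, -437) + N(23)) = √((-268/9 + 31*10) + (8 + 23 + 23*(-5 + 23))) = √((-268/9 + 310) + (8 + 23 + 23*18)) = √(2522/9 + (8 + 23 + 414)) = √(2522/9 + 445) = √(6527/9) = √6527/3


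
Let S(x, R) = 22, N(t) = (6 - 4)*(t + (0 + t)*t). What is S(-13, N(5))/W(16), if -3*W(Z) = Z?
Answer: -33/8 ≈ -4.1250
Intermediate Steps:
W(Z) = -Z/3
N(t) = 2*t + 2*t² (N(t) = 2*(t + t*t) = 2*(t + t²) = 2*t + 2*t²)
S(-13, N(5))/W(16) = 22/((-⅓*16)) = 22/(-16/3) = 22*(-3/16) = -33/8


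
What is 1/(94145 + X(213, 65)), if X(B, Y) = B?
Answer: 1/94358 ≈ 1.0598e-5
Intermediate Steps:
1/(94145 + X(213, 65)) = 1/(94145 + 213) = 1/94358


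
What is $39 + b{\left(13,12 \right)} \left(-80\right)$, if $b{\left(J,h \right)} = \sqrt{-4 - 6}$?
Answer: $39 - 80 i \sqrt{10} \approx 39.0 - 252.98 i$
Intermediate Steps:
$b{\left(J,h \right)} = i \sqrt{10}$ ($b{\left(J,h \right)} = \sqrt{-10} = i \sqrt{10}$)
$39 + b{\left(13,12 \right)} \left(-80\right) = 39 + i \sqrt{10} \left(-80\right) = 39 - 80 i \sqrt{10}$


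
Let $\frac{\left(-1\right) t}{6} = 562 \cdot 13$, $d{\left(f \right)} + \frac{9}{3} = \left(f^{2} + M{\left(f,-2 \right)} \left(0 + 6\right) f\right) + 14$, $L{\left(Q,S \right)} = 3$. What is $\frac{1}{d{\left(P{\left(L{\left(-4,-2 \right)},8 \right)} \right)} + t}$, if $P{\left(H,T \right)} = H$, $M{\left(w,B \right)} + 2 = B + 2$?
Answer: $- \frac{1}{43852} \approx -2.2804 \cdot 10^{-5}$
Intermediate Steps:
$M{\left(w,B \right)} = B$ ($M{\left(w,B \right)} = -2 + \left(B + 2\right) = -2 + \left(2 + B\right) = B$)
$d{\left(f \right)} = 11 + f^{2} - 12 f$ ($d{\left(f \right)} = -3 + \left(\left(f^{2} + - 2 \left(0 + 6\right) f\right) + 14\right) = -3 + \left(\left(f^{2} + \left(-2\right) 6 f\right) + 14\right) = -3 + \left(\left(f^{2} - 12 f\right) + 14\right) = -3 + \left(14 + f^{2} - 12 f\right) = 11 + f^{2} - 12 f$)
$t = -43836$ ($t = - 6 \cdot 562 \cdot 13 = \left(-6\right) 7306 = -43836$)
$\frac{1}{d{\left(P{\left(L{\left(-4,-2 \right)},8 \right)} \right)} + t} = \frac{1}{\left(11 + 3^{2} - 36\right) - 43836} = \frac{1}{\left(11 + 9 - 36\right) - 43836} = \frac{1}{-16 - 43836} = \frac{1}{-43852} = - \frac{1}{43852}$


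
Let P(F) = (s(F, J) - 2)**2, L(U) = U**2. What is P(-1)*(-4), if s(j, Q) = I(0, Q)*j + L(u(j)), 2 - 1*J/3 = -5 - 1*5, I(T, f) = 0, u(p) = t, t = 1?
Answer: -4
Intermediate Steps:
u(p) = 1
J = 36 (J = 6 - 3*(-5 - 1*5) = 6 - 3*(-5 - 5) = 6 - 3*(-10) = 6 + 30 = 36)
s(j, Q) = 1 (s(j, Q) = 0*j + 1**2 = 0 + 1 = 1)
P(F) = 1 (P(F) = (1 - 2)**2 = (-1)**2 = 1)
P(-1)*(-4) = 1*(-4) = -4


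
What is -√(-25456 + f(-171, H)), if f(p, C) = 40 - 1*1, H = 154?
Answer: -I*√25417 ≈ -159.43*I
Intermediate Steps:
f(p, C) = 39 (f(p, C) = 40 - 1 = 39)
-√(-25456 + f(-171, H)) = -√(-25456 + 39) = -√(-25417) = -I*√25417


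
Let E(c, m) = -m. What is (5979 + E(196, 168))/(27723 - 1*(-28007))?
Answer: 5811/55730 ≈ 0.10427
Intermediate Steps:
(5979 + E(196, 168))/(27723 - 1*(-28007)) = (5979 - 1*168)/(27723 - 1*(-28007)) = (5979 - 168)/(27723 + 28007) = 5811/55730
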